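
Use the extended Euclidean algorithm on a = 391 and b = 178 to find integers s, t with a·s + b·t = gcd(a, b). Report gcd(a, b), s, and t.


Euclidean algorithm on (391, 178) — divide until remainder is 0:
  391 = 2 · 178 + 35
  178 = 5 · 35 + 3
  35 = 11 · 3 + 2
  3 = 1 · 2 + 1
  2 = 2 · 1 + 0
gcd(391, 178) = 1.
Track Bezout coefficients alongside the remainders: start with r₀ = 391 = a·1 + b·0 (s = 1, t = 0) and r₁ = 178 = a·0 + b·1 (s = 0, t = 1); each new remainder r_{k+1} = r_{k-1} − q_k·r_k inherits s_{k+1} = s_{k-1} − q_k·s_k, t_{k+1} = t_{k-1} − q_k·t_k, so r_k = a·s_k + b·t_k at every step:
  q = 2: r = 35, s = 1 − 2·0 = 1, t = 0 − 2·1 = -2  (check: 391·1 + 178·(-2) = 35)
  q = 5: r = 3, s = 0 − 5·1 = -5, t = 1 − 5·(-2) = 11  (check: 391·(-5) + 178·11 = 3)
  q = 11: r = 2, s = 1 − 11·(-5) = 56, t = -2 − 11·11 = -123  (check: 391·56 + 178·(-123) = 2)
  q = 1: r = 1, s = -5 − 1·56 = -61, t = 11 − 1·(-123) = 134  (check: 391·(-61) + 178·134 = 1)
The row with r = 1 (the gcd) gives the Bezout coefficients s = -61, t = 134.
Result: 391 · (-61) + 178 · (134) = 1.

gcd(391, 178) = 1; s = -61, t = 134 (check: 391·(-61) + 178·134 = 1).


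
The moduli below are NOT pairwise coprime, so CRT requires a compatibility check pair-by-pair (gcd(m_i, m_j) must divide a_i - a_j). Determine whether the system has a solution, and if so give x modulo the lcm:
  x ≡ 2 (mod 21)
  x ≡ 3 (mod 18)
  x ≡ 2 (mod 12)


Moduli 21, 18, 12 are not pairwise coprime, so CRT works modulo lcm(m_i) when all pairwise compatibility conditions hold.
Pairwise compatibility: gcd(m_i, m_j) must divide a_i - a_j for every pair.
Merge one congruence at a time:
  Start: x ≡ 2 (mod 21).
  Combine with x ≡ 3 (mod 18): gcd(21, 18) = 3, and 3 - 2 = 1 is NOT divisible by 3.
    ⇒ system is inconsistent (no integer solution).

No solution (the system is inconsistent).


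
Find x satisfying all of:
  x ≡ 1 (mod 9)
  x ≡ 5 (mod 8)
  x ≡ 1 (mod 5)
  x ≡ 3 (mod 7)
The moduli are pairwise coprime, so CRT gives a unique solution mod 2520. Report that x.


Product of moduli M = 9 · 8 · 5 · 7 = 2520.
Merge one congruence at a time:
  Start: x ≡ 1 (mod 9).
  Combine with x ≡ 5 (mod 8); new modulus lcm = 72.
    Write x = 1 + 9·t and substitute into x ≡ 5 (mod 8): 9·t ≡ 5 − 1 = 4 (mod 8).
    Reduce coefficients mod 8: 1·t ≡ 4 (mod 8).
    So t ≡ 4 (mod 8).
    Then x = 1 + 9·4 = 37, valid modulo lcm(9, 8) = 72: x ≡ 37 (mod 72).
  Combine with x ≡ 1 (mod 5); new modulus lcm = 360.
    Write x = 37 + 72·t and substitute into x ≡ 1 (mod 5): 72·t ≡ 1 − 37 = -36 (mod 5).
    Reduce coefficients mod 5: 2·t ≡ 4 (mod 5).
    The inverse of 2 mod 5 is 3 (since 2·3 = 6 = 1·5 + 1), so t ≡ 3·4 = 12 ≡ 2 (mod 5).
    Then x = 37 + 72·2 = 181, valid modulo lcm(72, 5) = 360: x ≡ 181 (mod 360).
  Combine with x ≡ 3 (mod 7); new modulus lcm = 2520.
    Write x = 181 + 360·t and substitute into x ≡ 3 (mod 7): 360·t ≡ 3 − 181 = -178 (mod 7).
    Reduce coefficients mod 7: 3·t ≡ 4 (mod 7).
    The inverse of 3 mod 7 is 5 (since 3·5 = 15 = 2·7 + 1), so t ≡ 5·4 = 20 ≡ 6 (mod 7).
    Then x = 181 + 360·6 = 2341, valid modulo lcm(360, 7) = 2520: x ≡ 2341 (mod 2520).
Verify against each original: 2341 mod 9 = 1, 2341 mod 8 = 5, 2341 mod 5 = 1, 2341 mod 7 = 3.

x ≡ 2341 (mod 2520).


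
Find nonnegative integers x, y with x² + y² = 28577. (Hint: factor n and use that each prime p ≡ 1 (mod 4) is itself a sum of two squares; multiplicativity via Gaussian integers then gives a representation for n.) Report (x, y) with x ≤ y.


Step 1: Factor n = 28577 = 17 · 41^2.
Step 2: Check the mod-4 condition on each prime factor: 17 ≡ 1 (mod 4), exponent 1; 41 ≡ 1 (mod 4), exponent 2.
All primes ≡ 3 (mod 4) appear to even exponent (or don't appear), so by the two-squares theorem n IS expressible as a sum of two squares.
Step 3: Build a representation. Here n = 17 · 41 · 41 is a product of primes ≡ 1 (mod 4). Each prime p ≡ 1 (mod 4) is itself a sum of two squares; find a² by testing p − a² for a perfect square:
  17: 17 − 1² = 16 = 4² ⇒ 17 = 1² + 4².
  41: 41 − 1² = 40, 41 − 2² = 37, 41 − 3² = 32, 41 − 4² = 25 = 5² ⇒ 41 = 4² + 5².
  Combine using the Brahmagupta–Fibonacci identity (a² + b²)(c² + d²) = (ac − bd)² + (ad + bc)² = (ac + bd)² + (ad − bc)²:
  17 · 41 = 697: from (1² + 4²)(4² + 5²), take (1·4 − 4·5, 1·5 + 4·4) = (4 − 20, 5 + 16) = (-16, 21); dropping signs (only squares matter) gives (16, 21); check 16² + 21² = 256 + 441 = 697 ✓.
  697 · 41 = 28577: from (16² + 21²)(4² + 5²), take (16·4 − 21·5, 16·5 + 21·4) = (64 − 105, 80 + 84) = (-41, 164); dropping signs (only squares matter) gives (41, 164); check 41² + 164² = 1681 + 26896 = 28577 ✓.
Step 4: Order so x ≤ y and verify: 41² + 164² = 1681 + 26896 = 28577 = n. ✓

n = 28577 = 41² + 164² (one valid representation with x ≤ y).


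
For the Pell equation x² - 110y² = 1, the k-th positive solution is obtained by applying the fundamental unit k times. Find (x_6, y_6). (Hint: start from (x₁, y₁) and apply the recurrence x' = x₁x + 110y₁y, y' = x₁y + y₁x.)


Step 1: Find the fundamental solution (x₁, y₁) of x² - 110y² = 1.
  Expand √110 as a continued fraction. a₀ = ⌊√110⌋ = 10; iterate m_{k+1} = d_k·a_k − m_k, d_{k+1} = (110 − m_{k+1}²)/d_k, a_{k+1} = ⌊(a₀ + m_{k+1})/d_{k+1}⌋ (starting m₀ = 0, d₀ = 1), with convergents p_k = a_k·p_{k-1} + p_{k-2}, q_k = a_k·q_{k-1} + q_{k-2} (p₋₁ = 1, q₋₁ = 0):
  k = 0: a₀ = 10; p₀/q₀ = 10/1; p₀² − 110·q₀² = 100 − 110 = -10.
  k = 1: m = 10, d = 10, a = ⌊(10 + 10)/10⌋ = 2; p/q = (2·10 + 1)/(2·1 + 0) = 21/2; p² − 110·q² = 441 − 440 = 1.
  The first convergent with p² − 110·q² = 1 gives the fundamental solution (x₁, y₁) = (21, 2).
Step 2: Apply the recurrence (x_{n+1}, y_{n+1}) = (x₁x_n + 110y₁y_n, x₁y_n + y₁x_n) repeatedly.
  From (x_1, y_1) = (21, 2): x_2 = 21·21 + 110·2·2 = 881; y_2 = 21·2 + 2·21 = 84.
  From (x_2, y_2) = (881, 84): x_3 = 21·881 + 110·2·84 = 36981; y_3 = 21·84 + 2·881 = 3526.
  From (x_3, y_3) = (36981, 3526): x_4 = 21·36981 + 110·2·3526 = 1552321; y_4 = 21·3526 + 2·36981 = 148008.
  From (x_4, y_4) = (1552321, 148008): x_5 = 21·1552321 + 110·2·148008 = 65160501; y_5 = 21·148008 + 2·1552321 = 6212810.
  From (x_5, y_5) = (65160501, 6212810): x_6 = 21·65160501 + 110·2·6212810 = 2735188721; y_6 = 21·6212810 + 2·65160501 = 260790012.
Step 3: Verify x_6² - 110·y_6² = 7481257339485615841 - 7481257339485615840 = 1 (should be 1). ✓

(x_1, y_1) = (21, 2); (x_6, y_6) = (2735188721, 260790012).


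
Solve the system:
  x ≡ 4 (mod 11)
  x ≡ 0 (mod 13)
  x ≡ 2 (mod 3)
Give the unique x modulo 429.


Moduli 11, 13, 3 are pairwise coprime; by CRT there is a unique solution modulo M = 11 · 13 · 3 = 429.
Solve pairwise, accumulating the modulus:
  Start with x ≡ 4 (mod 11).
  Combine with x ≡ 0 (mod 13): since gcd(11, 13) = 1, we get a unique residue mod 143.
    Write x = 4 + 11·t and substitute into x ≡ 0 (mod 13): 11·t ≡ 0 − 4 = -4 (mod 13).
    Reduce coefficients mod 13: 11·t ≡ 9 (mod 13).
    The inverse of 11 mod 13 is 6 (since 11·6 = 66 = 5·13 + 1), so t ≡ 6·9 = 54 ≡ 2 (mod 13).
    Then x = 4 + 11·2 = 26, valid modulo lcm(11, 13) = 143: x ≡ 26 (mod 143).
  Combine with x ≡ 2 (mod 3): since gcd(143, 3) = 1, we get a unique residue mod 429.
    Write x = 26 + 143·t and substitute into x ≡ 2 (mod 3): 143·t ≡ 2 − 26 = -24 (mod 3).
    Reduce coefficients mod 3: 2·t ≡ 0 (mod 3).
    The inverse of 2 mod 3 is 2 (since 2·2 = 4 = 1·3 + 1), so t ≡ 2·0 = 0 ≡ 0 (mod 3).
    Then x = 26 + 143·0 = 26, valid modulo lcm(143, 3) = 429: x ≡ 26 (mod 429).
Verify: 26 mod 11 = 4 ✓, 26 mod 13 = 0 ✓, 26 mod 3 = 2 ✓.

x ≡ 26 (mod 429).


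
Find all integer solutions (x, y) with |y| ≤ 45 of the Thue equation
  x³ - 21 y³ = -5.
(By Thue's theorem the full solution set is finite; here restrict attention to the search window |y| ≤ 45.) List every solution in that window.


The equation is x³ - 21y³ = -5. For fixed y, x³ = 21·y³ − 5, so a solution requires the RHS to be a perfect cube.
Strategy: iterate y from -45 to 45, compute RHS = 21·y³ − 5, and check whether it is a (positive or negative) perfect cube.
Check small values of y:
  y = 0: RHS = -5 is not a perfect cube.
  y = 1: RHS = 16 is not a perfect cube.
  y = -1: RHS = -26 is not a perfect cube.
  y = 2: RHS = 163 is not a perfect cube.
  y = -2: RHS = -173 is not a perfect cube.
  y = 3: RHS = 562 is not a perfect cube.
  y = -3: RHS = -572 is not a perfect cube.
Continuing the search up to |y| = 45 finds no solutions either.
No (x, y) in the scanned range satisfies the equation.

No integer solutions with |y| ≤ 45.


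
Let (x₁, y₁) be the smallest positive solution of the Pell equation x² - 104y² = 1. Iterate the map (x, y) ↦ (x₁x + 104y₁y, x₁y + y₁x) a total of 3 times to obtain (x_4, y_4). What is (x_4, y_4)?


Step 1: Find the fundamental solution (x₁, y₁) of x² - 104y² = 1.
  Expand √104 as a continued fraction. a₀ = ⌊√104⌋ = 10; iterate m_{k+1} = d_k·a_k − m_k, d_{k+1} = (104 − m_{k+1}²)/d_k, a_{k+1} = ⌊(a₀ + m_{k+1})/d_{k+1}⌋ (starting m₀ = 0, d₀ = 1), with convergents p_k = a_k·p_{k-1} + p_{k-2}, q_k = a_k·q_{k-1} + q_{k-2} (p₋₁ = 1, q₋₁ = 0):
  k = 0: a₀ = 10; p₀/q₀ = 10/1; p₀² − 104·q₀² = 100 − 104 = -4.
  k = 1: m = 10, d = 4, a = ⌊(10 + 10)/4⌋ = 5; p/q = (5·10 + 1)/(5·1 + 0) = 51/5; p² − 104·q² = 2601 − 2600 = 1.
  The first convergent with p² − 104·q² = 1 gives the fundamental solution (x₁, y₁) = (51, 5).
Step 2: Apply the recurrence (x_{n+1}, y_{n+1}) = (x₁x_n + 104y₁y_n, x₁y_n + y₁x_n) repeatedly.
  From (x_1, y_1) = (51, 5): x_2 = 51·51 + 104·5·5 = 5201; y_2 = 51·5 + 5·51 = 510.
  From (x_2, y_2) = (5201, 510): x_3 = 51·5201 + 104·5·510 = 530451; y_3 = 51·510 + 5·5201 = 52015.
  From (x_3, y_3) = (530451, 52015): x_4 = 51·530451 + 104·5·52015 = 54100801; y_4 = 51·52015 + 5·530451 = 5305020.
Step 3: Verify x_4² - 104·y_4² = 2926896668841601 - 2926896668841600 = 1 (should be 1). ✓

(x_1, y_1) = (51, 5); (x_4, y_4) = (54100801, 5305020).


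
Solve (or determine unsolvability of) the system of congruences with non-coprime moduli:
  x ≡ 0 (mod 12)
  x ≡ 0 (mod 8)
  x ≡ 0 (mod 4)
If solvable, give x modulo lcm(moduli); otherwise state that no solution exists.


Moduli 12, 8, 4 are not pairwise coprime, so CRT works modulo lcm(m_i) when all pairwise compatibility conditions hold.
Pairwise compatibility: gcd(m_i, m_j) must divide a_i - a_j for every pair.
Merge one congruence at a time:
  Start: x ≡ 0 (mod 12).
  Combine with x ≡ 0 (mod 8): gcd(12, 8) = 4; 0 - 0 = 0, which IS divisible by 4, so compatible.
    Write x = 0 + 12·t and substitute into x ≡ 0 (mod 8): 12·t ≡ 0 − 0 = 0 (mod 8).
    Divide the congruence (and modulus) by g = 4: 3·t ≡ 0 (mod 2).
    Reduce coefficients mod 2: 1·t ≡ 0 (mod 2).
    So t ≡ 0 (mod 2).
    Then x = 0 + 12·0 = 0, valid modulo lcm(12, 8) = 24: x ≡ 0 (mod 24).
  Combine with x ≡ 0 (mod 4): gcd(24, 4) = 4; 0 - 0 = 0, which IS divisible by 4, so compatible.
    Write x = 0 + 24·t and substitute into x ≡ 0 (mod 4): 24·t ≡ 0 − 0 = 0 (mod 4).
    Divide the congruence (and modulus) by g = 4: 6·t ≡ 0 (mod 1).
    Modulo 1 every t works; take t = 0.
    Then x = 0 + 24·0 = 0, valid modulo lcm(24, 4) = 24: x ≡ 0 (mod 24).
Verify: 0 mod 12 = 0, 0 mod 8 = 0, 0 mod 4 = 0.

x ≡ 0 (mod 24).


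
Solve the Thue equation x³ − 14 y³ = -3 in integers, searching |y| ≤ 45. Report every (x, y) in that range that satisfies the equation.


The equation is x³ - 14y³ = -3. For fixed y, x³ = 14·y³ − 3, so a solution requires the RHS to be a perfect cube.
Strategy: iterate y from -45 to 45, compute RHS = 14·y³ − 3, and check whether it is a (positive or negative) perfect cube.
Check small values of y:
  y = 0: RHS = -3 is not a perfect cube.
  y = 1: RHS = 11 is not a perfect cube.
  y = -1: RHS = -17 is not a perfect cube.
  y = 2: RHS = 109 is not a perfect cube.
  y = -2: RHS = -115 is not a perfect cube.
  y = 3: RHS = 375 is not a perfect cube.
  y = -3: RHS = -381 is not a perfect cube.
Continuing the search up to |y| = 45 finds no solutions either.
No (x, y) in the scanned range satisfies the equation.

No integer solutions with |y| ≤ 45.


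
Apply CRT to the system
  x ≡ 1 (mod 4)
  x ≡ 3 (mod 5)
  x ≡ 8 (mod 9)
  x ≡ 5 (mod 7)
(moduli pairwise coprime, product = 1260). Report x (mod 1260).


Product of moduli M = 4 · 5 · 9 · 7 = 1260.
Merge one congruence at a time:
  Start: x ≡ 1 (mod 4).
  Combine with x ≡ 3 (mod 5); new modulus lcm = 20.
    Write x = 1 + 4·t and substitute into x ≡ 3 (mod 5): 4·t ≡ 3 − 1 = 2 (mod 5).
    The inverse of 4 mod 5 is 4 (since 4·4 = 16 = 3·5 + 1), so t ≡ 4·2 = 8 ≡ 3 (mod 5).
    Then x = 1 + 4·3 = 13, valid modulo lcm(4, 5) = 20: x ≡ 13 (mod 20).
  Combine with x ≡ 8 (mod 9); new modulus lcm = 180.
    Write x = 13 + 20·t and substitute into x ≡ 8 (mod 9): 20·t ≡ 8 − 13 = -5 (mod 9).
    Reduce coefficients mod 9: 2·t ≡ 4 (mod 9).
    The inverse of 2 mod 9 is 5 (since 2·5 = 10 = 1·9 + 1), so t ≡ 5·4 = 20 ≡ 2 (mod 9).
    Then x = 13 + 20·2 = 53, valid modulo lcm(20, 9) = 180: x ≡ 53 (mod 180).
  Combine with x ≡ 5 (mod 7); new modulus lcm = 1260.
    Write x = 53 + 180·t and substitute into x ≡ 5 (mod 7): 180·t ≡ 5 − 53 = -48 (mod 7).
    Reduce coefficients mod 7: 5·t ≡ 1 (mod 7).
    The inverse of 5 mod 7 is 3 (since 5·3 = 15 = 2·7 + 1), so t ≡ 3·1 = 3 ≡ 3 (mod 7).
    Then x = 53 + 180·3 = 593, valid modulo lcm(180, 7) = 1260: x ≡ 593 (mod 1260).
Verify against each original: 593 mod 4 = 1, 593 mod 5 = 3, 593 mod 9 = 8, 593 mod 7 = 5.

x ≡ 593 (mod 1260).


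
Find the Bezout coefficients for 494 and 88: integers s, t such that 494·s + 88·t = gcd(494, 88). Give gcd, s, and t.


Euclidean algorithm on (494, 88) — divide until remainder is 0:
  494 = 5 · 88 + 54
  88 = 1 · 54 + 34
  54 = 1 · 34 + 20
  34 = 1 · 20 + 14
  20 = 1 · 14 + 6
  14 = 2 · 6 + 2
  6 = 3 · 2 + 0
gcd(494, 88) = 2.
Track Bezout coefficients alongside the remainders: start with r₀ = 494 = a·1 + b·0 (s = 1, t = 0) and r₁ = 88 = a·0 + b·1 (s = 0, t = 1); each new remainder r_{k+1} = r_{k-1} − q_k·r_k inherits s_{k+1} = s_{k-1} − q_k·s_k, t_{k+1} = t_{k-1} − q_k·t_k, so r_k = a·s_k + b·t_k at every step:
  q = 5: r = 54, s = 1 − 5·0 = 1, t = 0 − 5·1 = -5  (check: 494·1 + 88·(-5) = 54)
  q = 1: r = 34, s = 0 − 1·1 = -1, t = 1 − 1·(-5) = 6  (check: 494·(-1) + 88·6 = 34)
  q = 1: r = 20, s = 1 − 1·(-1) = 2, t = -5 − 1·6 = -11  (check: 494·2 + 88·(-11) = 20)
  q = 1: r = 14, s = -1 − 1·2 = -3, t = 6 − 1·(-11) = 17  (check: 494·(-3) + 88·17 = 14)
  q = 1: r = 6, s = 2 − 1·(-3) = 5, t = -11 − 1·17 = -28  (check: 494·5 + 88·(-28) = 6)
  q = 2: r = 2, s = -3 − 2·5 = -13, t = 17 − 2·(-28) = 73  (check: 494·(-13) + 88·73 = 2)
The row with r = 2 (the gcd) gives the Bezout coefficients s = -13, t = 73.
Result: 494 · (-13) + 88 · (73) = 2.

gcd(494, 88) = 2; s = -13, t = 73 (check: 494·(-13) + 88·73 = 2).


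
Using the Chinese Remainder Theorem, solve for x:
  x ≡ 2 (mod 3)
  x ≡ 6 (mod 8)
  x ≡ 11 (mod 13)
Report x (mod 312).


Moduli 3, 8, 13 are pairwise coprime; by CRT there is a unique solution modulo M = 3 · 8 · 13 = 312.
Solve pairwise, accumulating the modulus:
  Start with x ≡ 2 (mod 3).
  Combine with x ≡ 6 (mod 8): since gcd(3, 8) = 1, we get a unique residue mod 24.
    Write x = 2 + 3·t and substitute into x ≡ 6 (mod 8): 3·t ≡ 6 − 2 = 4 (mod 8).
    The inverse of 3 mod 8 is 3 (since 3·3 = 9 = 1·8 + 1), so t ≡ 3·4 = 12 ≡ 4 (mod 8).
    Then x = 2 + 3·4 = 14, valid modulo lcm(3, 8) = 24: x ≡ 14 (mod 24).
  Combine with x ≡ 11 (mod 13): since gcd(24, 13) = 1, we get a unique residue mod 312.
    Write x = 14 + 24·t and substitute into x ≡ 11 (mod 13): 24·t ≡ 11 − 14 = -3 (mod 13).
    Reduce coefficients mod 13: 11·t ≡ 10 (mod 13).
    The inverse of 11 mod 13 is 6 (since 11·6 = 66 = 5·13 + 1), so t ≡ 6·10 = 60 ≡ 8 (mod 13).
    Then x = 14 + 24·8 = 206, valid modulo lcm(24, 13) = 312: x ≡ 206 (mod 312).
Verify: 206 mod 3 = 2 ✓, 206 mod 8 = 6 ✓, 206 mod 13 = 11 ✓.

x ≡ 206 (mod 312).


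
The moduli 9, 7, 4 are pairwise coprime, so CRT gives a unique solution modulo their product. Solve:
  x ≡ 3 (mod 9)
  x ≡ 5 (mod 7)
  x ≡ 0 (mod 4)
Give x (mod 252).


Moduli 9, 7, 4 are pairwise coprime; by CRT there is a unique solution modulo M = 9 · 7 · 4 = 252.
Solve pairwise, accumulating the modulus:
  Start with x ≡ 3 (mod 9).
  Combine with x ≡ 5 (mod 7): since gcd(9, 7) = 1, we get a unique residue mod 63.
    Write x = 3 + 9·t and substitute into x ≡ 5 (mod 7): 9·t ≡ 5 − 3 = 2 (mod 7).
    Reduce coefficients mod 7: 2·t ≡ 2 (mod 7).
    The inverse of 2 mod 7 is 4 (since 2·4 = 8 = 1·7 + 1), so t ≡ 4·2 = 8 ≡ 1 (mod 7).
    Then x = 3 + 9·1 = 12, valid modulo lcm(9, 7) = 63: x ≡ 12 (mod 63).
  Combine with x ≡ 0 (mod 4): since gcd(63, 4) = 1, we get a unique residue mod 252.
    Write x = 12 + 63·t and substitute into x ≡ 0 (mod 4): 63·t ≡ 0 − 12 = -12 (mod 4).
    Reduce coefficients mod 4: 3·t ≡ 0 (mod 4).
    The inverse of 3 mod 4 is 3 (since 3·3 = 9 = 2·4 + 1), so t ≡ 3·0 = 0 ≡ 0 (mod 4).
    Then x = 12 + 63·0 = 12, valid modulo lcm(63, 4) = 252: x ≡ 12 (mod 252).
Verify: 12 mod 9 = 3 ✓, 12 mod 7 = 5 ✓, 12 mod 4 = 0 ✓.

x ≡ 12 (mod 252).


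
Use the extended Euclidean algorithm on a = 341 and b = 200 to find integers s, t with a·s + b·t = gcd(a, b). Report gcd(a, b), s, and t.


Euclidean algorithm on (341, 200) — divide until remainder is 0:
  341 = 1 · 200 + 141
  200 = 1 · 141 + 59
  141 = 2 · 59 + 23
  59 = 2 · 23 + 13
  23 = 1 · 13 + 10
  13 = 1 · 10 + 3
  10 = 3 · 3 + 1
  3 = 3 · 1 + 0
gcd(341, 200) = 1.
Track Bezout coefficients alongside the remainders: start with r₀ = 341 = a·1 + b·0 (s = 1, t = 0) and r₁ = 200 = a·0 + b·1 (s = 0, t = 1); each new remainder r_{k+1} = r_{k-1} − q_k·r_k inherits s_{k+1} = s_{k-1} − q_k·s_k, t_{k+1} = t_{k-1} − q_k·t_k, so r_k = a·s_k + b·t_k at every step:
  q = 1: r = 141, s = 1 − 1·0 = 1, t = 0 − 1·1 = -1  (check: 341·1 + 200·(-1) = 141)
  q = 1: r = 59, s = 0 − 1·1 = -1, t = 1 − 1·(-1) = 2  (check: 341·(-1) + 200·2 = 59)
  q = 2: r = 23, s = 1 − 2·(-1) = 3, t = -1 − 2·2 = -5  (check: 341·3 + 200·(-5) = 23)
  q = 2: r = 13, s = -1 − 2·3 = -7, t = 2 − 2·(-5) = 12  (check: 341·(-7) + 200·12 = 13)
  q = 1: r = 10, s = 3 − 1·(-7) = 10, t = -5 − 1·12 = -17  (check: 341·10 + 200·(-17) = 10)
  q = 1: r = 3, s = -7 − 1·10 = -17, t = 12 − 1·(-17) = 29  (check: 341·(-17) + 200·29 = 3)
  q = 3: r = 1, s = 10 − 3·(-17) = 61, t = -17 − 3·29 = -104  (check: 341·61 + 200·(-104) = 1)
The row with r = 1 (the gcd) gives the Bezout coefficients s = 61, t = -104.
Result: 341 · (61) + 200 · (-104) = 1.

gcd(341, 200) = 1; s = 61, t = -104 (check: 341·61 + 200·(-104) = 1).


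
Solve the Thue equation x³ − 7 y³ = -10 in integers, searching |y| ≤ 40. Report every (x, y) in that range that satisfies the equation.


The equation is x³ - 7y³ = -10. For fixed y, x³ = 7·y³ − 10, so a solution requires the RHS to be a perfect cube.
Strategy: iterate y from -40 to 40, compute RHS = 7·y³ − 10, and check whether it is a (positive or negative) perfect cube.
Check small values of y:
  y = 0: RHS = -10 is not a perfect cube.
  y = 1: RHS = -3 is not a perfect cube.
  y = -1: RHS = -17 is not a perfect cube.
  y = 2: RHS = 46 is not a perfect cube.
  y = -2: RHS = -66 is not a perfect cube.
  y = 3: RHS = 179 is not a perfect cube.
  y = -3: RHS = -199 is not a perfect cube.
Continuing the search up to |y| = 40 finds no solutions either.
No (x, y) in the scanned range satisfies the equation.

No integer solutions with |y| ≤ 40.


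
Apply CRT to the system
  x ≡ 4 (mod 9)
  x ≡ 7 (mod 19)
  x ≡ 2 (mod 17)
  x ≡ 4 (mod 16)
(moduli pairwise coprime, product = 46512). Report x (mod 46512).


Product of moduli M = 9 · 19 · 17 · 16 = 46512.
Merge one congruence at a time:
  Start: x ≡ 4 (mod 9).
  Combine with x ≡ 7 (mod 19); new modulus lcm = 171.
    Write x = 4 + 9·t and substitute into x ≡ 7 (mod 19): 9·t ≡ 7 − 4 = 3 (mod 19).
    The inverse of 9 mod 19 is 17 (since 9·17 = 153 = 8·19 + 1), so t ≡ 17·3 = 51 ≡ 13 (mod 19).
    Then x = 4 + 9·13 = 121, valid modulo lcm(9, 19) = 171: x ≡ 121 (mod 171).
  Combine with x ≡ 2 (mod 17); new modulus lcm = 2907.
    Write x = 121 + 171·t and substitute into x ≡ 2 (mod 17): 171·t ≡ 2 − 121 = -119 (mod 17).
    Reduce coefficients mod 17: 1·t ≡ 0 (mod 17).
    So t ≡ 0 (mod 17).
    Then x = 121 + 171·0 = 121, valid modulo lcm(171, 17) = 2907: x ≡ 121 (mod 2907).
  Combine with x ≡ 4 (mod 16); new modulus lcm = 46512.
    Write x = 121 + 2907·t and substitute into x ≡ 4 (mod 16): 2907·t ≡ 4 − 121 = -117 (mod 16).
    Reduce coefficients mod 16: 11·t ≡ 11 (mod 16).
    The inverse of 11 mod 16 is 3 (since 11·3 = 33 = 2·16 + 1), so t ≡ 3·11 = 33 ≡ 1 (mod 16).
    Then x = 121 + 2907·1 = 3028, valid modulo lcm(2907, 16) = 46512: x ≡ 3028 (mod 46512).
Verify against each original: 3028 mod 9 = 4, 3028 mod 19 = 7, 3028 mod 17 = 2, 3028 mod 16 = 4.

x ≡ 3028 (mod 46512).


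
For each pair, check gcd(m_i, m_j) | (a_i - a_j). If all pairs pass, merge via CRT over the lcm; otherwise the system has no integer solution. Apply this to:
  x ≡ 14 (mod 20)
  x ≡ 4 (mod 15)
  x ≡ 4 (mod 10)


Moduli 20, 15, 10 are not pairwise coprime, so CRT works modulo lcm(m_i) when all pairwise compatibility conditions hold.
Pairwise compatibility: gcd(m_i, m_j) must divide a_i - a_j for every pair.
Merge one congruence at a time:
  Start: x ≡ 14 (mod 20).
  Combine with x ≡ 4 (mod 15): gcd(20, 15) = 5; 4 - 14 = -10, which IS divisible by 5, so compatible.
    Write x = 14 + 20·t and substitute into x ≡ 4 (mod 15): 20·t ≡ 4 − 14 = -10 (mod 15).
    Divide the congruence (and modulus) by g = 5: 4·t ≡ -2 (mod 3).
    Reduce coefficients mod 3: 1·t ≡ 1 (mod 3).
    So t ≡ 1 (mod 3).
    Then x = 14 + 20·1 = 34, valid modulo lcm(20, 15) = 60: x ≡ 34 (mod 60).
  Combine with x ≡ 4 (mod 10): gcd(60, 10) = 10; 4 - 34 = -30, which IS divisible by 10, so compatible.
    Write x = 34 + 60·t and substitute into x ≡ 4 (mod 10): 60·t ≡ 4 − 34 = -30 (mod 10).
    Divide the congruence (and modulus) by g = 10: 6·t ≡ -3 (mod 1).
    Modulo 1 every t works; take t = 0.
    Then x = 34 + 60·0 = 34, valid modulo lcm(60, 10) = 60: x ≡ 34 (mod 60).
Verify: 34 mod 20 = 14, 34 mod 15 = 4, 34 mod 10 = 4.

x ≡ 34 (mod 60).


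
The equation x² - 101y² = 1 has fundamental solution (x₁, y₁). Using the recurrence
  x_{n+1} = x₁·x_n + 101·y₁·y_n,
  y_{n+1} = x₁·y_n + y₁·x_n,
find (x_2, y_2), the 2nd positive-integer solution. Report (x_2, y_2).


Step 1: Find the fundamental solution (x₁, y₁) of x² - 101y² = 1.
  Expand √101 as a continued fraction. a₀ = ⌊√101⌋ = 10; iterate m_{k+1} = d_k·a_k − m_k, d_{k+1} = (101 − m_{k+1}²)/d_k, a_{k+1} = ⌊(a₀ + m_{k+1})/d_{k+1}⌋ (starting m₀ = 0, d₀ = 1), with convergents p_k = a_k·p_{k-1} + p_{k-2}, q_k = a_k·q_{k-1} + q_{k-2} (p₋₁ = 1, q₋₁ = 0):
  k = 0: a₀ = 10; p₀/q₀ = 10/1; p₀² − 101·q₀² = 100 − 101 = -1.
  k = 1: m = 10, d = 1, a = ⌊(10 + 10)/1⌋ = 20; p/q = (20·10 + 1)/(20·1 + 0) = 201/20; p² − 101·q² = 40401 − 40400 = 1.
  The first convergent with p² − 101·q² = 1 gives the fundamental solution (x₁, y₁) = (201, 20).
Step 2: Apply the recurrence (x_{n+1}, y_{n+1}) = (x₁x_n + 101y₁y_n, x₁y_n + y₁x_n) repeatedly.
  From (x_1, y_1) = (201, 20): x_2 = 201·201 + 101·20·20 = 80801; y_2 = 201·20 + 20·201 = 8040.
Step 3: Verify x_2² - 101·y_2² = 6528801601 - 6528801600 = 1 (should be 1). ✓

(x_1, y_1) = (201, 20); (x_2, y_2) = (80801, 8040).


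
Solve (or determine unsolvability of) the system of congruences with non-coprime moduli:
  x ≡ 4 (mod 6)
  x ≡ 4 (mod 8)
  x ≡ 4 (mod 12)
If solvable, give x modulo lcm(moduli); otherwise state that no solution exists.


Moduli 6, 8, 12 are not pairwise coprime, so CRT works modulo lcm(m_i) when all pairwise compatibility conditions hold.
Pairwise compatibility: gcd(m_i, m_j) must divide a_i - a_j for every pair.
Merge one congruence at a time:
  Start: x ≡ 4 (mod 6).
  Combine with x ≡ 4 (mod 8): gcd(6, 8) = 2; 4 - 4 = 0, which IS divisible by 2, so compatible.
    Write x = 4 + 6·t and substitute into x ≡ 4 (mod 8): 6·t ≡ 4 − 4 = 0 (mod 8).
    Divide the congruence (and modulus) by g = 2: 3·t ≡ 0 (mod 4).
    The inverse of 3 mod 4 is 3 (since 3·3 = 9 = 2·4 + 1), so t ≡ 3·0 = 0 ≡ 0 (mod 4).
    Then x = 4 + 6·0 = 4, valid modulo lcm(6, 8) = 24: x ≡ 4 (mod 24).
  Combine with x ≡ 4 (mod 12): gcd(24, 12) = 12; 4 - 4 = 0, which IS divisible by 12, so compatible.
    Write x = 4 + 24·t and substitute into x ≡ 4 (mod 12): 24·t ≡ 4 − 4 = 0 (mod 12).
    Divide the congruence (and modulus) by g = 12: 2·t ≡ 0 (mod 1).
    Modulo 1 every t works; take t = 0.
    Then x = 4 + 24·0 = 4, valid modulo lcm(24, 12) = 24: x ≡ 4 (mod 24).
Verify: 4 mod 6 = 4, 4 mod 8 = 4, 4 mod 12 = 4.

x ≡ 4 (mod 24).


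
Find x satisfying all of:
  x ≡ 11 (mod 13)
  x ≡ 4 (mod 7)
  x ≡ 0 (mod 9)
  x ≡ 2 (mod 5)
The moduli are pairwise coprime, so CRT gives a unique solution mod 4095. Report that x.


Product of moduli M = 13 · 7 · 9 · 5 = 4095.
Merge one congruence at a time:
  Start: x ≡ 11 (mod 13).
  Combine with x ≡ 4 (mod 7); new modulus lcm = 91.
    Write x = 11 + 13·t and substitute into x ≡ 4 (mod 7): 13·t ≡ 4 − 11 = -7 (mod 7).
    Reduce coefficients mod 7: 6·t ≡ 0 (mod 7).
    The inverse of 6 mod 7 is 6 (since 6·6 = 36 = 5·7 + 1), so t ≡ 6·0 = 0 ≡ 0 (mod 7).
    Then x = 11 + 13·0 = 11, valid modulo lcm(13, 7) = 91: x ≡ 11 (mod 91).
  Combine with x ≡ 0 (mod 9); new modulus lcm = 819.
    Write x = 11 + 91·t and substitute into x ≡ 0 (mod 9): 91·t ≡ 0 − 11 = -11 (mod 9).
    Reduce coefficients mod 9: 1·t ≡ 7 (mod 9).
    So t ≡ 7 (mod 9).
    Then x = 11 + 91·7 = 648, valid modulo lcm(91, 9) = 819: x ≡ 648 (mod 819).
  Combine with x ≡ 2 (mod 5); new modulus lcm = 4095.
    Write x = 648 + 819·t and substitute into x ≡ 2 (mod 5): 819·t ≡ 2 − 648 = -646 (mod 5).
    Reduce coefficients mod 5: 4·t ≡ 4 (mod 5).
    The inverse of 4 mod 5 is 4 (since 4·4 = 16 = 3·5 + 1), so t ≡ 4·4 = 16 ≡ 1 (mod 5).
    Then x = 648 + 819·1 = 1467, valid modulo lcm(819, 5) = 4095: x ≡ 1467 (mod 4095).
Verify against each original: 1467 mod 13 = 11, 1467 mod 7 = 4, 1467 mod 9 = 0, 1467 mod 5 = 2.

x ≡ 1467 (mod 4095).


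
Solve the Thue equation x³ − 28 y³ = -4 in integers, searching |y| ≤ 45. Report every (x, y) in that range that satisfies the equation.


The equation is x³ - 28y³ = -4. For fixed y, x³ = 28·y³ − 4, so a solution requires the RHS to be a perfect cube.
Strategy: iterate y from -45 to 45, compute RHS = 28·y³ − 4, and check whether it is a (positive or negative) perfect cube.
Check small values of y:
  y = 0: RHS = -4 is not a perfect cube.
  y = 1: RHS = 24 is not a perfect cube.
  y = -1: RHS = -32 is not a perfect cube.
  y = 2: RHS = 220 is not a perfect cube.
  y = -2: RHS = -228 is not a perfect cube.
  y = 3: RHS = 752 is not a perfect cube.
  y = -3: RHS = -760 is not a perfect cube.
Continuing the search up to |y| = 45 finds no solutions either.
No (x, y) in the scanned range satisfies the equation.

No integer solutions with |y| ≤ 45.


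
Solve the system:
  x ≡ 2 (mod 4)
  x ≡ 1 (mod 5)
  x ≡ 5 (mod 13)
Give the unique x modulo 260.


Moduli 4, 5, 13 are pairwise coprime; by CRT there is a unique solution modulo M = 4 · 5 · 13 = 260.
Solve pairwise, accumulating the modulus:
  Start with x ≡ 2 (mod 4).
  Combine with x ≡ 1 (mod 5): since gcd(4, 5) = 1, we get a unique residue mod 20.
    Write x = 2 + 4·t and substitute into x ≡ 1 (mod 5): 4·t ≡ 1 − 2 = -1 (mod 5).
    Reduce coefficients mod 5: 4·t ≡ 4 (mod 5).
    The inverse of 4 mod 5 is 4 (since 4·4 = 16 = 3·5 + 1), so t ≡ 4·4 = 16 ≡ 1 (mod 5).
    Then x = 2 + 4·1 = 6, valid modulo lcm(4, 5) = 20: x ≡ 6 (mod 20).
  Combine with x ≡ 5 (mod 13): since gcd(20, 13) = 1, we get a unique residue mod 260.
    Write x = 6 + 20·t and substitute into x ≡ 5 (mod 13): 20·t ≡ 5 − 6 = -1 (mod 13).
    Reduce coefficients mod 13: 7·t ≡ 12 (mod 13).
    The inverse of 7 mod 13 is 2 (since 7·2 = 14 = 1·13 + 1), so t ≡ 2·12 = 24 ≡ 11 (mod 13).
    Then x = 6 + 20·11 = 226, valid modulo lcm(20, 13) = 260: x ≡ 226 (mod 260).
Verify: 226 mod 4 = 2 ✓, 226 mod 5 = 1 ✓, 226 mod 13 = 5 ✓.

x ≡ 226 (mod 260).


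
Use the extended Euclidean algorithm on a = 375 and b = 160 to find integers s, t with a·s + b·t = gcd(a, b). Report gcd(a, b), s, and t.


Euclidean algorithm on (375, 160) — divide until remainder is 0:
  375 = 2 · 160 + 55
  160 = 2 · 55 + 50
  55 = 1 · 50 + 5
  50 = 10 · 5 + 0
gcd(375, 160) = 5.
Track Bezout coefficients alongside the remainders: start with r₀ = 375 = a·1 + b·0 (s = 1, t = 0) and r₁ = 160 = a·0 + b·1 (s = 0, t = 1); each new remainder r_{k+1} = r_{k-1} − q_k·r_k inherits s_{k+1} = s_{k-1} − q_k·s_k, t_{k+1} = t_{k-1} − q_k·t_k, so r_k = a·s_k + b·t_k at every step:
  q = 2: r = 55, s = 1 − 2·0 = 1, t = 0 − 2·1 = -2  (check: 375·1 + 160·(-2) = 55)
  q = 2: r = 50, s = 0 − 2·1 = -2, t = 1 − 2·(-2) = 5  (check: 375·(-2) + 160·5 = 50)
  q = 1: r = 5, s = 1 − 1·(-2) = 3, t = -2 − 1·5 = -7  (check: 375·3 + 160·(-7) = 5)
The row with r = 5 (the gcd) gives the Bezout coefficients s = 3, t = -7.
Result: 375 · (3) + 160 · (-7) = 5.

gcd(375, 160) = 5; s = 3, t = -7 (check: 375·3 + 160·(-7) = 5).


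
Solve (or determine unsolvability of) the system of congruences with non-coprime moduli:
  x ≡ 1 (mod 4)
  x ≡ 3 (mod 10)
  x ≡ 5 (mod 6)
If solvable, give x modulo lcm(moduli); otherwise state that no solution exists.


Moduli 4, 10, 6 are not pairwise coprime, so CRT works modulo lcm(m_i) when all pairwise compatibility conditions hold.
Pairwise compatibility: gcd(m_i, m_j) must divide a_i - a_j for every pair.
Merge one congruence at a time:
  Start: x ≡ 1 (mod 4).
  Combine with x ≡ 3 (mod 10): gcd(4, 10) = 2; 3 - 1 = 2, which IS divisible by 2, so compatible.
    Write x = 1 + 4·t and substitute into x ≡ 3 (mod 10): 4·t ≡ 3 − 1 = 2 (mod 10).
    Divide the congruence (and modulus) by g = 2: 2·t ≡ 1 (mod 5).
    The inverse of 2 mod 5 is 3 (since 2·3 = 6 = 1·5 + 1), so t ≡ 3·1 = 3 ≡ 3 (mod 5).
    Then x = 1 + 4·3 = 13, valid modulo lcm(4, 10) = 20: x ≡ 13 (mod 20).
  Combine with x ≡ 5 (mod 6): gcd(20, 6) = 2; 5 - 13 = -8, which IS divisible by 2, so compatible.
    Write x = 13 + 20·t and substitute into x ≡ 5 (mod 6): 20·t ≡ 5 − 13 = -8 (mod 6).
    Divide the congruence (and modulus) by g = 2: 10·t ≡ -4 (mod 3).
    Reduce coefficients mod 3: 1·t ≡ 2 (mod 3).
    So t ≡ 2 (mod 3).
    Then x = 13 + 20·2 = 53, valid modulo lcm(20, 6) = 60: x ≡ 53 (mod 60).
Verify: 53 mod 4 = 1, 53 mod 10 = 3, 53 mod 6 = 5.

x ≡ 53 (mod 60).


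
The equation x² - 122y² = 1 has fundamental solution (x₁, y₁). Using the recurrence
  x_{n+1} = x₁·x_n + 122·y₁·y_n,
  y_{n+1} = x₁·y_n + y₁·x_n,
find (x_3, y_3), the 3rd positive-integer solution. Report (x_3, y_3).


Step 1: Find the fundamental solution (x₁, y₁) of x² - 122y² = 1.
  Expand √122 as a continued fraction. a₀ = ⌊√122⌋ = 11; iterate m_{k+1} = d_k·a_k − m_k, d_{k+1} = (122 − m_{k+1}²)/d_k, a_{k+1} = ⌊(a₀ + m_{k+1})/d_{k+1}⌋ (starting m₀ = 0, d₀ = 1), with convergents p_k = a_k·p_{k-1} + p_{k-2}, q_k = a_k·q_{k-1} + q_{k-2} (p₋₁ = 1, q₋₁ = 0):
  k = 0: a₀ = 11; p₀/q₀ = 11/1; p₀² − 122·q₀² = 121 − 122 = -1.
  k = 1: m = 11, d = 1, a = ⌊(11 + 11)/1⌋ = 22; p/q = (22·11 + 1)/(22·1 + 0) = 243/22; p² − 122·q² = 59049 − 59048 = 1.
  The first convergent with p² − 122·q² = 1 gives the fundamental solution (x₁, y₁) = (243, 22).
Step 2: Apply the recurrence (x_{n+1}, y_{n+1}) = (x₁x_n + 122y₁y_n, x₁y_n + y₁x_n) repeatedly.
  From (x_1, y_1) = (243, 22): x_2 = 243·243 + 122·22·22 = 118097; y_2 = 243·22 + 22·243 = 10692.
  From (x_2, y_2) = (118097, 10692): x_3 = 243·118097 + 122·22·10692 = 57394899; y_3 = 243·10692 + 22·118097 = 5196290.
Step 3: Verify x_3² - 122·y_3² = 3294174431220201 - 3294174431220200 = 1 (should be 1). ✓

(x_1, y_1) = (243, 22); (x_3, y_3) = (57394899, 5196290).


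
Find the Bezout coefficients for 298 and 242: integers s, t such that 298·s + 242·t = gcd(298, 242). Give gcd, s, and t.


Euclidean algorithm on (298, 242) — divide until remainder is 0:
  298 = 1 · 242 + 56
  242 = 4 · 56 + 18
  56 = 3 · 18 + 2
  18 = 9 · 2 + 0
gcd(298, 242) = 2.
Track Bezout coefficients alongside the remainders: start with r₀ = 298 = a·1 + b·0 (s = 1, t = 0) and r₁ = 242 = a·0 + b·1 (s = 0, t = 1); each new remainder r_{k+1} = r_{k-1} − q_k·r_k inherits s_{k+1} = s_{k-1} − q_k·s_k, t_{k+1} = t_{k-1} − q_k·t_k, so r_k = a·s_k + b·t_k at every step:
  q = 1: r = 56, s = 1 − 1·0 = 1, t = 0 − 1·1 = -1  (check: 298·1 + 242·(-1) = 56)
  q = 4: r = 18, s = 0 − 4·1 = -4, t = 1 − 4·(-1) = 5  (check: 298·(-4) + 242·5 = 18)
  q = 3: r = 2, s = 1 − 3·(-4) = 13, t = -1 − 3·5 = -16  (check: 298·13 + 242·(-16) = 2)
The row with r = 2 (the gcd) gives the Bezout coefficients s = 13, t = -16.
Result: 298 · (13) + 242 · (-16) = 2.

gcd(298, 242) = 2; s = 13, t = -16 (check: 298·13 + 242·(-16) = 2).


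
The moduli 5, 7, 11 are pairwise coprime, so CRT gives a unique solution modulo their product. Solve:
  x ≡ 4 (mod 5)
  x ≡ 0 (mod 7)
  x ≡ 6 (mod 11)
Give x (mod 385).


Moduli 5, 7, 11 are pairwise coprime; by CRT there is a unique solution modulo M = 5 · 7 · 11 = 385.
Solve pairwise, accumulating the modulus:
  Start with x ≡ 4 (mod 5).
  Combine with x ≡ 0 (mod 7): since gcd(5, 7) = 1, we get a unique residue mod 35.
    Write x = 4 + 5·t and substitute into x ≡ 0 (mod 7): 5·t ≡ 0 − 4 = -4 (mod 7).
    Reduce coefficients mod 7: 5·t ≡ 3 (mod 7).
    The inverse of 5 mod 7 is 3 (since 5·3 = 15 = 2·7 + 1), so t ≡ 3·3 = 9 ≡ 2 (mod 7).
    Then x = 4 + 5·2 = 14, valid modulo lcm(5, 7) = 35: x ≡ 14 (mod 35).
  Combine with x ≡ 6 (mod 11): since gcd(35, 11) = 1, we get a unique residue mod 385.
    Write x = 14 + 35·t and substitute into x ≡ 6 (mod 11): 35·t ≡ 6 − 14 = -8 (mod 11).
    Reduce coefficients mod 11: 2·t ≡ 3 (mod 11).
    The inverse of 2 mod 11 is 6 (since 2·6 = 12 = 1·11 + 1), so t ≡ 6·3 = 18 ≡ 7 (mod 11).
    Then x = 14 + 35·7 = 259, valid modulo lcm(35, 11) = 385: x ≡ 259 (mod 385).
Verify: 259 mod 5 = 4 ✓, 259 mod 7 = 0 ✓, 259 mod 11 = 6 ✓.

x ≡ 259 (mod 385).


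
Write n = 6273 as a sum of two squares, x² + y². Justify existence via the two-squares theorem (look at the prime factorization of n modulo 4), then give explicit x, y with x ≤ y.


Step 1: Factor n = 6273 = 3^2 · 17 · 41.
Step 2: Check the mod-4 condition on each prime factor: 3 ≡ 3 (mod 4), exponent 2 (must be even); 17 ≡ 1 (mod 4), exponent 1; 41 ≡ 1 (mod 4), exponent 1.
All primes ≡ 3 (mod 4) appear to even exponent (or don't appear), so by the two-squares theorem n IS expressible as a sum of two squares.
Step 3: Build a representation. Group n = k² · m with k = 3 and m = 17 · 41 = 697 (a product of primes ≡ 1 (mod 4)); a representation of m scales to one of n via (k·x)² + (k·y)² = k²(x² + y²). Each prime p ≡ 1 (mod 4) is itself a sum of two squares; find a² by testing p − a² for a perfect square:
  17: 17 − 1² = 16 = 4² ⇒ 17 = 1² + 4².
  41: 41 − 1² = 40, 41 − 2² = 37, 41 − 3² = 32, 41 − 4² = 25 = 5² ⇒ 41 = 4² + 5².
  Combine using the Brahmagupta–Fibonacci identity (a² + b²)(c² + d²) = (ac − bd)² + (ad + bc)² = (ac + bd)² + (ad − bc)²:
  17 · 41 = 697: from (1² + 4²)(4² + 5²), take (1·4 − 4·5, 1·5 + 4·4) = (4 − 20, 5 + 16) = (-16, 21); dropping signs (only squares matter) gives (16, 21); check 16² + 21² = 256 + 441 = 697 ✓.
  Scale by k = 3: (3·16, 3·21) = (48, 63).
Step 4: Order so x ≤ y and verify: 48² + 63² = 2304 + 3969 = 6273 = n. ✓

n = 6273 = 48² + 63² (one valid representation with x ≤ y).


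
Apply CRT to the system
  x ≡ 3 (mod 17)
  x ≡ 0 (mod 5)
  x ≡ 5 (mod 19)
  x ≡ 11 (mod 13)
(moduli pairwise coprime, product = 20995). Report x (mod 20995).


Product of moduli M = 17 · 5 · 19 · 13 = 20995.
Merge one congruence at a time:
  Start: x ≡ 3 (mod 17).
  Combine with x ≡ 0 (mod 5); new modulus lcm = 85.
    Write x = 3 + 17·t and substitute into x ≡ 0 (mod 5): 17·t ≡ 0 − 3 = -3 (mod 5).
    Reduce coefficients mod 5: 2·t ≡ 2 (mod 5).
    The inverse of 2 mod 5 is 3 (since 2·3 = 6 = 1·5 + 1), so t ≡ 3·2 = 6 ≡ 1 (mod 5).
    Then x = 3 + 17·1 = 20, valid modulo lcm(17, 5) = 85: x ≡ 20 (mod 85).
  Combine with x ≡ 5 (mod 19); new modulus lcm = 1615.
    Write x = 20 + 85·t and substitute into x ≡ 5 (mod 19): 85·t ≡ 5 − 20 = -15 (mod 19).
    Reduce coefficients mod 19: 9·t ≡ 4 (mod 19).
    The inverse of 9 mod 19 is 17 (since 9·17 = 153 = 8·19 + 1), so t ≡ 17·4 = 68 ≡ 11 (mod 19).
    Then x = 20 + 85·11 = 955, valid modulo lcm(85, 19) = 1615: x ≡ 955 (mod 1615).
  Combine with x ≡ 11 (mod 13); new modulus lcm = 20995.
    Write x = 955 + 1615·t and substitute into x ≡ 11 (mod 13): 1615·t ≡ 11 − 955 = -944 (mod 13).
    Reduce coefficients mod 13: 3·t ≡ 5 (mod 13).
    The inverse of 3 mod 13 is 9 (since 3·9 = 27 = 2·13 + 1), so t ≡ 9·5 = 45 ≡ 6 (mod 13).
    Then x = 955 + 1615·6 = 10645, valid modulo lcm(1615, 13) = 20995: x ≡ 10645 (mod 20995).
Verify against each original: 10645 mod 17 = 3, 10645 mod 5 = 0, 10645 mod 19 = 5, 10645 mod 13 = 11.

x ≡ 10645 (mod 20995).


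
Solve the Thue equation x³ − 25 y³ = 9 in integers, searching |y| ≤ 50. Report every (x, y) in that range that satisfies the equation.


The equation is x³ - 25y³ = 9. For fixed y, x³ = 25·y³ + 9, so a solution requires the RHS to be a perfect cube.
Strategy: iterate y from -50 to 50, compute RHS = 25·y³ + 9, and check whether it is a (positive or negative) perfect cube.
Check small values of y:
  y = 0: RHS = 9 is not a perfect cube.
  y = 1: RHS = 34 is not a perfect cube.
  y = -1: RHS = -16 is not a perfect cube.
  y = 2: RHS = 209 is not a perfect cube.
  y = -2: RHS = -191 is not a perfect cube.
  y = 3: RHS = 684 is not a perfect cube.
  y = -3: RHS = -666 is not a perfect cube.
Continuing the search up to |y| = 50 finds no solutions either.
No (x, y) in the scanned range satisfies the equation.

No integer solutions with |y| ≤ 50.


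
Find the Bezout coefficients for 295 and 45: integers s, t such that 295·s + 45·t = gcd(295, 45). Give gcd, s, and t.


Euclidean algorithm on (295, 45) — divide until remainder is 0:
  295 = 6 · 45 + 25
  45 = 1 · 25 + 20
  25 = 1 · 20 + 5
  20 = 4 · 5 + 0
gcd(295, 45) = 5.
Track Bezout coefficients alongside the remainders: start with r₀ = 295 = a·1 + b·0 (s = 1, t = 0) and r₁ = 45 = a·0 + b·1 (s = 0, t = 1); each new remainder r_{k+1} = r_{k-1} − q_k·r_k inherits s_{k+1} = s_{k-1} − q_k·s_k, t_{k+1} = t_{k-1} − q_k·t_k, so r_k = a·s_k + b·t_k at every step:
  q = 6: r = 25, s = 1 − 6·0 = 1, t = 0 − 6·1 = -6  (check: 295·1 + 45·(-6) = 25)
  q = 1: r = 20, s = 0 − 1·1 = -1, t = 1 − 1·(-6) = 7  (check: 295·(-1) + 45·7 = 20)
  q = 1: r = 5, s = 1 − 1·(-1) = 2, t = -6 − 1·7 = -13  (check: 295·2 + 45·(-13) = 5)
The row with r = 5 (the gcd) gives the Bezout coefficients s = 2, t = -13.
Result: 295 · (2) + 45 · (-13) = 5.

gcd(295, 45) = 5; s = 2, t = -13 (check: 295·2 + 45·(-13) = 5).
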